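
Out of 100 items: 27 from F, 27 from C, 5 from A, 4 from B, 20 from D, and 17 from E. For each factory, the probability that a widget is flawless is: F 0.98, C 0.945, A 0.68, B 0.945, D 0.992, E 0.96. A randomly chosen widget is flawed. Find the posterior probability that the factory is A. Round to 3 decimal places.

0.342

Taking complements, P(flawed | each) = F 0.02, C 0.055, A 0.32, B 0.055, D 0.008, E 0.04.
By Bayes' rule, posterior ∝ prior × likelihood:
  F: 0.27 × 0.02 = 0.0054
  C: 0.27 × 0.055 = 0.01485
  A: 0.05 × 0.32 = 0.016
  B: 0.04 × 0.055 = 0.0022
  D: 0.2 × 0.008 = 0.0016
  E: 0.17 × 0.04 = 0.0068
Sum = 0.04685.
P(A | evidence) = 0.016 / 0.04685 ≈ 0.342.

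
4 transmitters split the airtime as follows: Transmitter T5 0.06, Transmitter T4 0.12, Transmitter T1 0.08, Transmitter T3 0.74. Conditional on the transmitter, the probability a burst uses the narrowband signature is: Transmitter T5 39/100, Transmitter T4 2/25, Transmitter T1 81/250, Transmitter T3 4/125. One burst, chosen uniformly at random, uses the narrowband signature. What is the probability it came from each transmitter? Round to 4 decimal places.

Compute prior × likelihood for every hypothesis:
  Transmitter T5: 0.06 × 0.39 = 0.0234
  Transmitter T4: 0.12 × 0.08 = 0.0096
  Transmitter T1: 0.08 × 0.324 = 0.02592
  Transmitter T3: 0.74 × 0.032 = 0.02368
Sum = 0.0826.
P(Transmitter T5 | narrowband) = 0.0234/0.0826 ≈ 0.2833
P(Transmitter T4 | narrowband) = 0.0096/0.0826 ≈ 0.1162
P(Transmitter T1 | narrowband) = 0.02592/0.0826 ≈ 0.3138
P(Transmitter T3 | narrowband) = 0.02368/0.0826 ≈ 0.2867

Transmitter T5 0.2833, Transmitter T4 0.1162, Transmitter T1 0.3138, Transmitter T3 0.2867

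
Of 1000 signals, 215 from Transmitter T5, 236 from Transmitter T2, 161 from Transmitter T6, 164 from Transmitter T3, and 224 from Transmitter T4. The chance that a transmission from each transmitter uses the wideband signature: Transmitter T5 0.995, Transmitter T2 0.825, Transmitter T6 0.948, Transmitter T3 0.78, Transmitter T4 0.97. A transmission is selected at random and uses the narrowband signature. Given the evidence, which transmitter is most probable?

Transmitter T2

Taking complements, P(narrowband | each) = Transmitter T5 0.005, Transmitter T2 0.175, Transmitter T6 0.052, Transmitter T3 0.22, Transmitter T4 0.03.
By Bayes' rule, posterior ∝ prior × likelihood:
  Transmitter T5: 0.215 × 0.005 = 0.001075
  Transmitter T2: 0.236 × 0.175 = 0.0413
  Transmitter T6: 0.161 × 0.052 = 0.008372
  Transmitter T3: 0.164 × 0.22 = 0.03608
  Transmitter T4: 0.224 × 0.03 = 0.00672
Sum = 0.093547.
Largest term belongs to Transmitter T2, so Transmitter T2 is most probable.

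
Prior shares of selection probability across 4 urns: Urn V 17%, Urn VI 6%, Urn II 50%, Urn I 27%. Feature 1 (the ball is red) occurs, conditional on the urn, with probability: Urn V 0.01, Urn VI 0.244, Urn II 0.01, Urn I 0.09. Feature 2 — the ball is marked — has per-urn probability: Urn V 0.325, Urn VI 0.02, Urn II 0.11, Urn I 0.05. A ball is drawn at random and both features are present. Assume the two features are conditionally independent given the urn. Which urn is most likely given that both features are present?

Compute prior × likelihood for every hypothesis:
  Urn V: 0.17 × 0.01 × 0.325 = 0.0005525
  Urn VI: 0.06 × 0.244 × 0.02 = 0.0002928
  Urn II: 0.5 × 0.01 × 0.11 = 0.00055
  Urn I: 0.27 × 0.09 × 0.05 = 0.001215
Total = 0.0026103.
Largest term belongs to Urn I, so Urn I is most probable.

Urn I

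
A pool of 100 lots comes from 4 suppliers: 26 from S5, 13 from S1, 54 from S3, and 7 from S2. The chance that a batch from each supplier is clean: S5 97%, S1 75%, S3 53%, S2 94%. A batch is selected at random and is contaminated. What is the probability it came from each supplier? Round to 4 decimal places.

S5 0.0261, S1 0.1090, S3 0.8508, S2 0.0141

Taking complements, P(contaminated | each) = S5 0.03, S1 0.25, S3 0.47, S2 0.06.
Unnormalized posteriors (prior × likelihood):
  S5: 0.26 × 0.03 = 0.0078
  S1: 0.13 × 0.25 = 0.0325
  S3: 0.54 × 0.47 = 0.2538
  S2: 0.07 × 0.06 = 0.0042
Sum = 0.2983.
P(S5 | contaminated) = 0.0078/0.2983 ≈ 0.0261
P(S1 | contaminated) = 0.0325/0.2983 ≈ 0.1090
P(S3 | contaminated) = 0.2538/0.2983 ≈ 0.8508
P(S2 | contaminated) = 0.0042/0.2983 ≈ 0.0141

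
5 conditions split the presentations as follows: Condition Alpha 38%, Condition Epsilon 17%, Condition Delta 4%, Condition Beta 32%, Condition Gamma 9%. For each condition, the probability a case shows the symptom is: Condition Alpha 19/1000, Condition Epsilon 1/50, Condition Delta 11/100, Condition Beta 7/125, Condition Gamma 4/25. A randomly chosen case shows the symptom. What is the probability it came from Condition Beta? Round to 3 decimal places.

0.379

Compute prior × likelihood for every hypothesis:
  Condition Alpha: 0.38 × 0.019 = 0.00722
  Condition Epsilon: 0.17 × 0.02 = 0.0034
  Condition Delta: 0.04 × 0.11 = 0.0044
  Condition Beta: 0.32 × 0.056 = 0.01792
  Condition Gamma: 0.09 × 0.16 = 0.0144
Total = 0.04734.
P(Condition Beta | evidence) = 0.01792 / 0.04734 ≈ 0.379.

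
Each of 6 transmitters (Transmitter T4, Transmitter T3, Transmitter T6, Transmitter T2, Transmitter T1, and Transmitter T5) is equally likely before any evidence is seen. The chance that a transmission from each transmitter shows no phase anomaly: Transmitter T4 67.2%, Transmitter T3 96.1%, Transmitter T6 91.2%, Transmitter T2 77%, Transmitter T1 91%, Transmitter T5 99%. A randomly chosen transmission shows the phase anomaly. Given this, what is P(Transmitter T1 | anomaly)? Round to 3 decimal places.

Taking complements, P(anomaly | each) = Transmitter T4 0.328, Transmitter T3 0.039, Transmitter T6 0.088, Transmitter T2 0.23, Transmitter T1 0.09, Transmitter T5 0.01.
Since the prior is uniform, the posterior is proportional to the likelihood:
  Transmitter T4: 0.328
  Transmitter T3: 0.039
  Transmitter T6: 0.088
  Transmitter T2: 0.23
  Transmitter T1: 0.09
  Transmitter T5: 0.01
Sum = 0.785.
P(Transmitter T1 | evidence) = 0.09 / 0.785 ≈ 0.115.

0.115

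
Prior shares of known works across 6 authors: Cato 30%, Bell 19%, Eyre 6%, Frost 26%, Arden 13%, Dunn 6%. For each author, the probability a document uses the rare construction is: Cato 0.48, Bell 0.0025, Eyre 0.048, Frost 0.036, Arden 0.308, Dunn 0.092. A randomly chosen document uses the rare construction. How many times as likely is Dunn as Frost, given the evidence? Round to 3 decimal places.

Unnormalized posteriors (prior × likelihood):
  Cato: 0.3 × 0.48 = 0.144
  Bell: 0.19 × 0.0025 = 0.000475
  Eyre: 0.06 × 0.048 = 0.00288
  Frost: 0.26 × 0.036 = 0.00936
  Arden: 0.13 × 0.308 = 0.04004
  Dunn: 0.06 × 0.092 = 0.00552
Normalizing constant = 0.202275.
The ratio is 0.00552 / 0.00936 (the normalizer cancels) = 0.590.

0.590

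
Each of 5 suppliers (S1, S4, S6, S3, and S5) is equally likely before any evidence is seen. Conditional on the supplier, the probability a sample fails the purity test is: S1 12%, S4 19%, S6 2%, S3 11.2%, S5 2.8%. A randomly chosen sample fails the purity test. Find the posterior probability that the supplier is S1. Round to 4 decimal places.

Since the prior is uniform, the posterior is proportional to the likelihood:
  S1: 0.12
  S4: 0.19
  S6: 0.02
  S3: 0.112
  S5: 0.028
Total = 0.47.
P(S1 | evidence) = 0.12 / 0.47 ≈ 0.2553.

0.2553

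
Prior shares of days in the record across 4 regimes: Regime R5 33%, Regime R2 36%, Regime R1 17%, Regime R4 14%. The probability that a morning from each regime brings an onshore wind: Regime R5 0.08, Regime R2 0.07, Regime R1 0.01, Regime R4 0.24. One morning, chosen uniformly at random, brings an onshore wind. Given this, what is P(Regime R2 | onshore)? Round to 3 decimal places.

Prior × likelihood for each hypothesis:
  Regime R5: 0.33 × 0.08 = 0.0264
  Regime R2: 0.36 × 0.07 = 0.0252
  Regime R1: 0.17 × 0.01 = 0.0017
  Regime R4: 0.14 × 0.24 = 0.0336
Sum = 0.0869.
P(Regime R2 | evidence) = 0.0252 / 0.0869 ≈ 0.290.

0.290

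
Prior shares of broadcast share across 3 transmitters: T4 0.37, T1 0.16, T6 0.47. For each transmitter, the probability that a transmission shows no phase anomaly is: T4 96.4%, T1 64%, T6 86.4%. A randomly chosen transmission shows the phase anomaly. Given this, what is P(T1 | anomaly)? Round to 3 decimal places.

Taking complements, P(anomaly | each) = T4 0.036, T1 0.36, T6 0.136.
Compute prior × likelihood for every hypothesis:
  T4: 0.37 × 0.036 = 0.01332
  T1: 0.16 × 0.36 = 0.0576
  T6: 0.47 × 0.136 = 0.06392
Sum = 0.13484.
P(T1 | evidence) = 0.0576 / 0.13484 ≈ 0.427.

0.427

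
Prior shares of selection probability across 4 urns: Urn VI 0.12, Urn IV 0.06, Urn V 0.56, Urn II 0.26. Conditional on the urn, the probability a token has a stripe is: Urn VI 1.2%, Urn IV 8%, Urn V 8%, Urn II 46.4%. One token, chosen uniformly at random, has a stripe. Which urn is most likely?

By Bayes' rule, posterior ∝ prior × likelihood:
  Urn VI: 0.12 × 0.012 = 0.00144
  Urn IV: 0.06 × 0.08 = 0.0048
  Urn V: 0.56 × 0.08 = 0.0448
  Urn II: 0.26 × 0.464 = 0.12064
Sum = 0.17168.
Largest term belongs to Urn II, so Urn II is most probable.

Urn II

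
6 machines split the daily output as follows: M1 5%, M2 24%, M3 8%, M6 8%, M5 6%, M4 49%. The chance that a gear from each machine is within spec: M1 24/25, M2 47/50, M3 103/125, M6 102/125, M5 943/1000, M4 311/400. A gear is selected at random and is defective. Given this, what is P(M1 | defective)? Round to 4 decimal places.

Taking complements, P(defective | each) = M1 0.04, M2 0.06, M3 0.176, M6 0.184, M5 0.057, M4 0.2225.
Compute prior × likelihood for every hypothesis:
  M1: 0.05 × 0.04 = 0.002
  M2: 0.24 × 0.06 = 0.0144
  M3: 0.08 × 0.176 = 0.01408
  M6: 0.08 × 0.184 = 0.01472
  M5: 0.06 × 0.057 = 0.00342
  M4: 0.49 × 0.2225 = 0.109025
Total = 0.157645.
P(M1 | evidence) = 0.002 / 0.157645 ≈ 0.0127.

0.0127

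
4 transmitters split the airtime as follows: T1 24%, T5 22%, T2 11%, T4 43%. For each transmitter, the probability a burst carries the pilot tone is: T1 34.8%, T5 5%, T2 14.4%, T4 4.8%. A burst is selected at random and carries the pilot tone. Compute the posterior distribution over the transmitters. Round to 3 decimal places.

Unnormalized posteriors (prior × likelihood):
  T1: 0.24 × 0.348 = 0.08352
  T5: 0.22 × 0.05 = 0.011
  T2: 0.11 × 0.144 = 0.01584
  T4: 0.43 × 0.048 = 0.02064
Normalizing constant = 0.131.
P(T1 | pilot) = 0.08352/0.131 ≈ 0.638
P(T5 | pilot) = 0.011/0.131 ≈ 0.084
P(T2 | pilot) = 0.01584/0.131 ≈ 0.121
P(T4 | pilot) = 0.02064/0.131 ≈ 0.158

T1 0.638, T5 0.084, T2 0.121, T4 0.158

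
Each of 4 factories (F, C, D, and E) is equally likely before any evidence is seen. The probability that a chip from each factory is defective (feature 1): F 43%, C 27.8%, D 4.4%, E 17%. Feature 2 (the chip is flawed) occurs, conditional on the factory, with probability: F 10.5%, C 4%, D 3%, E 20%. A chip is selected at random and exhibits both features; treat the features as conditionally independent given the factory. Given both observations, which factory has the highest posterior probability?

F

Since the prior is uniform, the posterior is proportional to the likelihood:
  F: 0.43 × 0.105 = 0.04515
  C: 0.278 × 0.04 = 0.01112
  D: 0.044 × 0.03 = 0.00132
  E: 0.17 × 0.2 = 0.034
Total = 0.09159.
Largest term belongs to F, so F is most probable.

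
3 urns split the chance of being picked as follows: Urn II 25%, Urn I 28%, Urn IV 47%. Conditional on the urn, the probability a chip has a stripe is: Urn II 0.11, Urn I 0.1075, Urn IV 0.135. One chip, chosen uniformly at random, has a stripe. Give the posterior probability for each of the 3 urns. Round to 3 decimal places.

Unnormalized posteriors (prior × likelihood):
  Urn II: 0.25 × 0.11 = 0.0275
  Urn I: 0.28 × 0.1075 = 0.0301
  Urn IV: 0.47 × 0.135 = 0.06345
Total = 0.12105.
P(Urn II | striped) = 0.0275/0.12105 ≈ 0.227
P(Urn I | striped) = 0.0301/0.12105 ≈ 0.249
P(Urn IV | striped) = 0.06345/0.12105 ≈ 0.524

Urn II 0.227, Urn I 0.249, Urn IV 0.524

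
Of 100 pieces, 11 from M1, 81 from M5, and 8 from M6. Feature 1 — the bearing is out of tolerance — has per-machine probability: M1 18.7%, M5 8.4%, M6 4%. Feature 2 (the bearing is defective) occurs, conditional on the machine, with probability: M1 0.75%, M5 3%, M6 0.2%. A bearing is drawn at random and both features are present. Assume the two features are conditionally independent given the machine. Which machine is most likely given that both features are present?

M5

Compute prior × likelihood for every hypothesis:
  M1: 0.11 × 0.187 × 0.0075 = 0.000154275
  M5: 0.81 × 0.084 × 0.03 = 0.0020412
  M6: 0.08 × 0.04 × 0.002 = 0.0000064
Total = 0.002201875.
Largest term belongs to M5, so M5 is most probable.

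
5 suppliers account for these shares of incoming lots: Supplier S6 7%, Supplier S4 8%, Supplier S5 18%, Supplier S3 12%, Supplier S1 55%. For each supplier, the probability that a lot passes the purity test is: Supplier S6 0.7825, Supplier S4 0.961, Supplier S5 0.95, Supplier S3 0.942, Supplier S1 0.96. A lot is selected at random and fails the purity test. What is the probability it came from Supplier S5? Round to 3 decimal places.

0.160

Taking complements, P(off-spec | each) = Supplier S6 0.2175, Supplier S4 0.039, Supplier S5 0.05, Supplier S3 0.058, Supplier S1 0.04.
By Bayes' rule, posterior ∝ prior × likelihood:
  Supplier S6: 0.07 × 0.2175 = 0.015225
  Supplier S4: 0.08 × 0.039 = 0.00312
  Supplier S5: 0.18 × 0.05 = 0.009
  Supplier S3: 0.12 × 0.058 = 0.00696
  Supplier S1: 0.55 × 0.04 = 0.022
Normalizing constant = 0.056305.
P(Supplier S5 | evidence) = 0.009 / 0.056305 ≈ 0.160.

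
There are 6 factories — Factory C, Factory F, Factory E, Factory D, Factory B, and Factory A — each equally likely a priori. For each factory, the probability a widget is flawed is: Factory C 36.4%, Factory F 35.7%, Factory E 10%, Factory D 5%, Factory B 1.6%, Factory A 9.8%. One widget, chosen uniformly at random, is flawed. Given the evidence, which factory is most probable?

Since the prior is uniform, the posterior is proportional to the likelihood:
  Factory C: 0.364
  Factory F: 0.357
  Factory E: 0.1
  Factory D: 0.05
  Factory B: 0.016
  Factory A: 0.098
Normalizing constant = 0.985.
Largest term belongs to Factory C, so Factory C is most probable.

Factory C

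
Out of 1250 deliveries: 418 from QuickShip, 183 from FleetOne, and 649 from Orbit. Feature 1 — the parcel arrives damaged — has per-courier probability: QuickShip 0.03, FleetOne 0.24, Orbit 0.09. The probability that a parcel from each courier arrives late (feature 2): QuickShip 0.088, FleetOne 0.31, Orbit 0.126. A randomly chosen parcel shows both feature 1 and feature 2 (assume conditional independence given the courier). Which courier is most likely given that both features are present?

FleetOne

By Bayes' rule, posterior ∝ prior × likelihood:
  QuickShip: 0.3344 × 0.03 × 0.088 = 0.000882816
  FleetOne: 0.1464 × 0.24 × 0.31 = 0.01089216
  Orbit: 0.5192 × 0.09 × 0.126 = 0.005887728
Total = 0.017662704.
Largest term belongs to FleetOne, so FleetOne is most probable.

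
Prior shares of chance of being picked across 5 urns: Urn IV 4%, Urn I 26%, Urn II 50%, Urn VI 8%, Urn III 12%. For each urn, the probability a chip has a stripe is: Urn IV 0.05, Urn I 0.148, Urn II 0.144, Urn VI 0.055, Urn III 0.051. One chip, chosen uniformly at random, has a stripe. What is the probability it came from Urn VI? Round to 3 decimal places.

0.036

By Bayes' rule, posterior ∝ prior × likelihood:
  Urn IV: 0.04 × 0.05 = 0.002
  Urn I: 0.26 × 0.148 = 0.03848
  Urn II: 0.5 × 0.144 = 0.072
  Urn VI: 0.08 × 0.055 = 0.0044
  Urn III: 0.12 × 0.051 = 0.00612
Total = 0.123.
P(Urn VI | evidence) = 0.0044 / 0.123 ≈ 0.036.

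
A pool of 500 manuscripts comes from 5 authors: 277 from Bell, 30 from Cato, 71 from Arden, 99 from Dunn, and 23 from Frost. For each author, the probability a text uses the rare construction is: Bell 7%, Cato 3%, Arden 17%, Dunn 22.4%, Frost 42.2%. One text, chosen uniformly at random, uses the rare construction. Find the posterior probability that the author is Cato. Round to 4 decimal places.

0.0140

Prior × likelihood for each hypothesis:
  Bell: 0.554 × 0.07 = 0.03878
  Cato: 0.06 × 0.03 = 0.0018
  Arden: 0.142 × 0.17 = 0.02414
  Dunn: 0.198 × 0.224 = 0.044352
  Frost: 0.046 × 0.422 = 0.019412
Total = 0.128484.
P(Cato | evidence) = 0.0018 / 0.128484 ≈ 0.0140.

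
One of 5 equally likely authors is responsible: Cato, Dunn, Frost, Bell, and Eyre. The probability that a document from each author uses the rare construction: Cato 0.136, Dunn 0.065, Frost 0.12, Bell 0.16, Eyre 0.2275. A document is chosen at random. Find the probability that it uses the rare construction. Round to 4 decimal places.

0.1417

With a uniform prior (1/5 each), posterior ∝ likelihood:
  Cato: 0.136
  Dunn: 0.065
  Frost: 0.12
  Bell: 0.16
  Eyre: 0.2275
P(rare-form) = (1/5) × (0.136 + 0.065 + 0.12 + 0.16 + 0.2275) = 0.7085/5 ≈ 0.1417.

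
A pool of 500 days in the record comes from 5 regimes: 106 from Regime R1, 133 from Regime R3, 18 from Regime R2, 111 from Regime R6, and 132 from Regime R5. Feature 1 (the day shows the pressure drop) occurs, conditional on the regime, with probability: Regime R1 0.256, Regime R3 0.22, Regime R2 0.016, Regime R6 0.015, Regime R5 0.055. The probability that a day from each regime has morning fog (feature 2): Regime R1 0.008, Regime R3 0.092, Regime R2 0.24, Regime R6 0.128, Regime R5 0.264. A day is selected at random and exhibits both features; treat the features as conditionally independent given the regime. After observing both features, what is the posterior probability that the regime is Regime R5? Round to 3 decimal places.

Unnormalized posteriors (prior × likelihood):
  Regime R1: 0.212 × 0.256 × 0.008 = 0.000434176
  Regime R3: 0.266 × 0.22 × 0.092 = 0.00538384
  Regime R2: 0.036 × 0.016 × 0.24 = 0.00013824
  Regime R6: 0.222 × 0.015 × 0.128 = 0.00042624
  Regime R5: 0.264 × 0.055 × 0.264 = 0.00383328
Normalizing constant = 0.010215776.
P(Regime R5 | evidence) = 0.00383328 / 0.010215776 ≈ 0.375.

0.375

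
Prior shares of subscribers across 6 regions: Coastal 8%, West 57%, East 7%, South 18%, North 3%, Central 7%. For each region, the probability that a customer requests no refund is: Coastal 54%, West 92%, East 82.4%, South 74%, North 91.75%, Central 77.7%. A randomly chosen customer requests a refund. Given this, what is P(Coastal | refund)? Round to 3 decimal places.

Taking complements, P(refund | each) = Coastal 0.46, West 0.08, East 0.176, South 0.26, North 0.0825, Central 0.223.
Prior × likelihood for each hypothesis:
  Coastal: 0.08 × 0.46 = 0.0368
  West: 0.57 × 0.08 = 0.0456
  East: 0.07 × 0.176 = 0.01232
  South: 0.18 × 0.26 = 0.0468
  North: 0.03 × 0.0825 = 0.002475
  Central: 0.07 × 0.223 = 0.01561
Total = 0.159605.
P(Coastal | evidence) = 0.0368 / 0.159605 ≈ 0.231.

0.231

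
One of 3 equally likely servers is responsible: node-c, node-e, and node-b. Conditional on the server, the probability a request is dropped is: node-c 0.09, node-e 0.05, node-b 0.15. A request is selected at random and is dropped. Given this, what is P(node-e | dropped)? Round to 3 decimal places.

With a uniform prior (1/3 each), posterior ∝ likelihood:
  node-c: 0.09
  node-e: 0.05
  node-b: 0.15
Sum = 0.29.
P(node-e | evidence) = 0.05 / 0.29 ≈ 0.172.

0.172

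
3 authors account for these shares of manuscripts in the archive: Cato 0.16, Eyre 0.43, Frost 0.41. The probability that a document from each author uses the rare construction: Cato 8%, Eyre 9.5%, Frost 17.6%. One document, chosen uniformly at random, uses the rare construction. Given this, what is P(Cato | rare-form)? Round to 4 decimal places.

0.1017

Unnormalized posteriors (prior × likelihood):
  Cato: 0.16 × 0.08 = 0.0128
  Eyre: 0.43 × 0.095 = 0.04085
  Frost: 0.41 × 0.176 = 0.07216
Normalizing constant = 0.12581.
P(Cato | evidence) = 0.0128 / 0.12581 ≈ 0.1017.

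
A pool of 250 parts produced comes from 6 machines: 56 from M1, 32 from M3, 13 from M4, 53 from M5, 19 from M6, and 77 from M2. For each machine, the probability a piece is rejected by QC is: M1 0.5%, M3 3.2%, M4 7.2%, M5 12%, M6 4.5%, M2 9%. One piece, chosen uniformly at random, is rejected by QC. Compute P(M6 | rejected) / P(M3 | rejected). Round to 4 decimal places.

0.8350

By Bayes' rule, posterior ∝ prior × likelihood:
  M1: 0.224 × 0.005 = 0.00112
  M3: 0.128 × 0.032 = 0.004096
  M4: 0.052 × 0.072 = 0.003744
  M5: 0.212 × 0.12 = 0.02544
  M6: 0.076 × 0.045 = 0.00342
  M2: 0.308 × 0.09 = 0.02772
Normalizing constant = 0.06554.
The ratio is 0.00342 / 0.004096 (the normalizer cancels) = 0.8350.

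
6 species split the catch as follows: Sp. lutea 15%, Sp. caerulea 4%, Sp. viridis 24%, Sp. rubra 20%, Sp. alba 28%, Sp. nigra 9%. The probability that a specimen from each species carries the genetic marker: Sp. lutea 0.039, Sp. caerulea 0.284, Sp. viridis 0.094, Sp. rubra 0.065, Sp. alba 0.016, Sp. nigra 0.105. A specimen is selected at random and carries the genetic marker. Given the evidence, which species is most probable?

Unnormalized posteriors (prior × likelihood):
  Sp. lutea: 0.15 × 0.039 = 0.00585
  Sp. caerulea: 0.04 × 0.284 = 0.01136
  Sp. viridis: 0.24 × 0.094 = 0.02256
  Sp. rubra: 0.2 × 0.065 = 0.013
  Sp. alba: 0.28 × 0.016 = 0.00448
  Sp. nigra: 0.09 × 0.105 = 0.00945
Total = 0.0667.
Largest term belongs to Sp. viridis, so Sp. viridis is most probable.

Sp. viridis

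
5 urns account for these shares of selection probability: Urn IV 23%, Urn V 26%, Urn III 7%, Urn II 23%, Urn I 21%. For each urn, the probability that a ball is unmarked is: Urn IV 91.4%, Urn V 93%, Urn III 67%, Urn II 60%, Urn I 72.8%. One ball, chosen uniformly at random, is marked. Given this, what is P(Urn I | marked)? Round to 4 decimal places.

Taking complements, P(marked | each) = Urn IV 0.086, Urn V 0.07, Urn III 0.33, Urn II 0.4, Urn I 0.272.
Compute prior × likelihood for every hypothesis:
  Urn IV: 0.23 × 0.086 = 0.01978
  Urn V: 0.26 × 0.07 = 0.0182
  Urn III: 0.07 × 0.33 = 0.0231
  Urn II: 0.23 × 0.4 = 0.092
  Urn I: 0.21 × 0.272 = 0.05712
Normalizing constant = 0.2102.
P(Urn I | evidence) = 0.05712 / 0.2102 ≈ 0.2717.

0.2717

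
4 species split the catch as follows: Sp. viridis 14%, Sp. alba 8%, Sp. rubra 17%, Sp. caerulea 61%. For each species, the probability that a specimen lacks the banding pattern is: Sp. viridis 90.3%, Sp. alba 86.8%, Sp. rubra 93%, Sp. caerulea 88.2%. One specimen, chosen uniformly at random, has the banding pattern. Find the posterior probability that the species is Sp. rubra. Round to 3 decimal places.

Taking complements, P(banded | each) = Sp. viridis 0.097, Sp. alba 0.132, Sp. rubra 0.07, Sp. caerulea 0.118.
By Bayes' rule, posterior ∝ prior × likelihood:
  Sp. viridis: 0.14 × 0.097 = 0.01358
  Sp. alba: 0.08 × 0.132 = 0.01056
  Sp. rubra: 0.17 × 0.07 = 0.0119
  Sp. caerulea: 0.61 × 0.118 = 0.07198
Normalizing constant = 0.10802.
P(Sp. rubra | evidence) = 0.0119 / 0.10802 ≈ 0.110.

0.110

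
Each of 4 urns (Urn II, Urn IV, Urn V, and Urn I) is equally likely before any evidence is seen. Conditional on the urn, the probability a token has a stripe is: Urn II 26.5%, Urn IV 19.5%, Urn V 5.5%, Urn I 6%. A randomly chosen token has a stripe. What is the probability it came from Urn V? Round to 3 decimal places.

0.096

Since the prior is uniform, the posterior is proportional to the likelihood:
  Urn II: 0.265
  Urn IV: 0.195
  Urn V: 0.055
  Urn I: 0.06
Normalizing constant = 0.575.
P(Urn V | evidence) = 0.055 / 0.575 ≈ 0.096.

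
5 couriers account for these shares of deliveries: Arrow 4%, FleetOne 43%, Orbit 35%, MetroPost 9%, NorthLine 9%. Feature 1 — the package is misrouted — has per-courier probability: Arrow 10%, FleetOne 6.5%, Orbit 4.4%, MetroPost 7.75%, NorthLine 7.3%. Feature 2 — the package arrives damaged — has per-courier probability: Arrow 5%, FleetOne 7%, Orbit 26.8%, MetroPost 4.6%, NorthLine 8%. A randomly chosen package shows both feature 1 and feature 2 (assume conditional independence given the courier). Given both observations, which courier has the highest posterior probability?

By Bayes' rule, posterior ∝ prior × likelihood:
  Arrow: 0.04 × 0.1 × 0.05 = 0.0002
  FleetOne: 0.43 × 0.065 × 0.07 = 0.0019565
  Orbit: 0.35 × 0.044 × 0.268 = 0.0041272
  MetroPost: 0.09 × 0.0775 × 0.046 = 0.00032085
  NorthLine: 0.09 × 0.073 × 0.08 = 0.0005256
Normalizing constant = 0.00713015.
Largest term belongs to Orbit, so Orbit is most probable.

Orbit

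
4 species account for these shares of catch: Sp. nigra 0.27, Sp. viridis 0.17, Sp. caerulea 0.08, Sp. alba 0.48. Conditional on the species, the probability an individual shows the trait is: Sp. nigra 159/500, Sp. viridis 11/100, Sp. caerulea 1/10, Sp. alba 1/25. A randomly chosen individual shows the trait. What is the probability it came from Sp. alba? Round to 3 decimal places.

Prior × likelihood for each hypothesis:
  Sp. nigra: 0.27 × 0.318 = 0.08586
  Sp. viridis: 0.17 × 0.11 = 0.0187
  Sp. caerulea: 0.08 × 0.1 = 0.008
  Sp. alba: 0.48 × 0.04 = 0.0192
Sum = 0.13176.
P(Sp. alba | evidence) = 0.0192 / 0.13176 ≈ 0.146.

0.146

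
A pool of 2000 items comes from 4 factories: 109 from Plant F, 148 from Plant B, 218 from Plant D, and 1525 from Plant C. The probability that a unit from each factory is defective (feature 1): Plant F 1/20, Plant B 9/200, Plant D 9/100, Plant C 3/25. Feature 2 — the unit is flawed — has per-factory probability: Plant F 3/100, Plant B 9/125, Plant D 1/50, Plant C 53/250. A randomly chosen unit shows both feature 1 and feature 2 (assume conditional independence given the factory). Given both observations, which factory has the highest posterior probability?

By Bayes' rule, posterior ∝ prior × likelihood:
  Plant F: 0.0545 × 0.05 × 0.03 = 0.00008175
  Plant B: 0.074 × 0.045 × 0.072 = 0.00023976
  Plant D: 0.109 × 0.09 × 0.02 = 0.0001962
  Plant C: 0.7625 × 0.12 × 0.212 = 0.019398
Total = 0.01991571.
Largest term belongs to Plant C, so Plant C is most probable.

Plant C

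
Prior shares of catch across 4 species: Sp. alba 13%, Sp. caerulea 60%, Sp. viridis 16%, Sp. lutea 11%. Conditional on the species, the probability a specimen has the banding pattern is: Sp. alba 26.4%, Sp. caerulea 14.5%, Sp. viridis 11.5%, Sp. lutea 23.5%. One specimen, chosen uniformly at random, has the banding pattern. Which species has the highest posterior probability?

Sp. caerulea

Compute prior × likelihood for every hypothesis:
  Sp. alba: 0.13 × 0.264 = 0.03432
  Sp. caerulea: 0.6 × 0.145 = 0.087
  Sp. viridis: 0.16 × 0.115 = 0.0184
  Sp. lutea: 0.11 × 0.235 = 0.02585
Total = 0.16557.
Largest term belongs to Sp. caerulea, so Sp. caerulea is most probable.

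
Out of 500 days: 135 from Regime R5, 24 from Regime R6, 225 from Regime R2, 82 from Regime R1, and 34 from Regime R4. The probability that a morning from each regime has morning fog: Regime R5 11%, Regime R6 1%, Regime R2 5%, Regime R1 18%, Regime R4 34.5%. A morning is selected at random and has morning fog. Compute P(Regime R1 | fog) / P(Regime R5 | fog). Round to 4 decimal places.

Unnormalized posteriors (prior × likelihood):
  Regime R5: 0.27 × 0.11 = 0.0297
  Regime R6: 0.048 × 0.01 = 0.00048
  Regime R2: 0.45 × 0.05 = 0.0225
  Regime R1: 0.164 × 0.18 = 0.02952
  Regime R4: 0.068 × 0.345 = 0.02346
Sum = 0.10566.
The ratio is 0.02952 / 0.0297 (the normalizer cancels) = 0.9939.

0.9939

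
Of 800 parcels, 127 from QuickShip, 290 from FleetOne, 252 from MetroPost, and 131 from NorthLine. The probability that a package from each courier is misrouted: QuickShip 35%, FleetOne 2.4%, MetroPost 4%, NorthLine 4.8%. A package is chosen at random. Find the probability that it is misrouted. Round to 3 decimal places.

Compute prior × likelihood for every hypothesis:
  QuickShip: 0.15875 × 0.35 = 0.0555625
  FleetOne: 0.3625 × 0.024 = 0.0087
  MetroPost: 0.315 × 0.04 = 0.0126
  NorthLine: 0.16375 × 0.048 = 0.00786
P(misrouted) = 0.0555625 + 0.0087 + 0.0126 + 0.00786 = 0.0847225 → 0.085.

0.085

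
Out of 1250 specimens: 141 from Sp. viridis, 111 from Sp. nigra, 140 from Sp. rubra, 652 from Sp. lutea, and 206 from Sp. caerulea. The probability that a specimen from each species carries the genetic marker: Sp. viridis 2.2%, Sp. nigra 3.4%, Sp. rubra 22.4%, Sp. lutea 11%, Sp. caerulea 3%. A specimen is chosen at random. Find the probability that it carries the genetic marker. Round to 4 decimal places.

Prior × likelihood for each hypothesis:
  Sp. viridis: 0.1128 × 0.022 = 0.0024816
  Sp. nigra: 0.0888 × 0.034 = 0.0030192
  Sp. rubra: 0.112 × 0.224 = 0.025088
  Sp. lutea: 0.5216 × 0.11 = 0.057376
  Sp. caerulea: 0.1648 × 0.03 = 0.004944
P(marker) = 0.0024816 + 0.0030192 + 0.025088 + 0.057376 + 0.004944 = 0.0929088 → 0.0929.

0.0929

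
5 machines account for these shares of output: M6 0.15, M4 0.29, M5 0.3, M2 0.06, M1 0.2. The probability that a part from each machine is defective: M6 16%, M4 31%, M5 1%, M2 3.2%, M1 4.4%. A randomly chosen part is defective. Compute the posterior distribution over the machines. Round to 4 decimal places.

M6 0.1881, M4 0.7044, M5 0.0235, M2 0.0150, M1 0.0690

Prior × likelihood for each hypothesis:
  M6: 0.15 × 0.16 = 0.024
  M4: 0.29 × 0.31 = 0.0899
  M5: 0.3 × 0.01 = 0.003
  M2: 0.06 × 0.032 = 0.00192
  M1: 0.2 × 0.044 = 0.0088
Normalizing constant = 0.12762.
P(M6 | defective) = 0.024/0.12762 ≈ 0.1881
P(M4 | defective) = 0.0899/0.12762 ≈ 0.7044
P(M5 | defective) = 0.003/0.12762 ≈ 0.0235
P(M2 | defective) = 0.00192/0.12762 ≈ 0.0150
P(M1 | defective) = 0.0088/0.12762 ≈ 0.0690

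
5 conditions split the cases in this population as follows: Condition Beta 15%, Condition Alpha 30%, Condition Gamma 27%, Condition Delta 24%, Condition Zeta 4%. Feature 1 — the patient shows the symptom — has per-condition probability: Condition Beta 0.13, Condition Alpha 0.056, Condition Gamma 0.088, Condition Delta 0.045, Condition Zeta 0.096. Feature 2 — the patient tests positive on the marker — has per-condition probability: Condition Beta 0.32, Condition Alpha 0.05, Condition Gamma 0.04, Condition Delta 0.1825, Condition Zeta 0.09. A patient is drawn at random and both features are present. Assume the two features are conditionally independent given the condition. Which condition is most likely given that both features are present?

Unnormalized posteriors (prior × likelihood):
  Condition Beta: 0.15 × 0.13 × 0.32 = 0.00624
  Condition Alpha: 0.3 × 0.056 × 0.05 = 0.00084
  Condition Gamma: 0.27 × 0.088 × 0.04 = 0.0009504
  Condition Delta: 0.24 × 0.045 × 0.1825 = 0.001971
  Condition Zeta: 0.04 × 0.096 × 0.09 = 0.0003456
Sum = 0.010347.
Largest term belongs to Condition Beta, so Condition Beta is most probable.

Condition Beta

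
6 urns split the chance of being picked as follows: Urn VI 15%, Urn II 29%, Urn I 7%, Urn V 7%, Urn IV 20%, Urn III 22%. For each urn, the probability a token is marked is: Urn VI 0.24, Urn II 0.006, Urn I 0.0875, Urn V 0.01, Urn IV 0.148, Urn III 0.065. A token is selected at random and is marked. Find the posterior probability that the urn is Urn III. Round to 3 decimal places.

0.162

By Bayes' rule, posterior ∝ prior × likelihood:
  Urn VI: 0.15 × 0.24 = 0.036
  Urn II: 0.29 × 0.006 = 0.00174
  Urn I: 0.07 × 0.0875 = 0.006125
  Urn V: 0.07 × 0.01 = 0.0007
  Urn IV: 0.2 × 0.148 = 0.0296
  Urn III: 0.22 × 0.065 = 0.0143
Total = 0.088465.
P(Urn III | evidence) = 0.0143 / 0.088465 ≈ 0.162.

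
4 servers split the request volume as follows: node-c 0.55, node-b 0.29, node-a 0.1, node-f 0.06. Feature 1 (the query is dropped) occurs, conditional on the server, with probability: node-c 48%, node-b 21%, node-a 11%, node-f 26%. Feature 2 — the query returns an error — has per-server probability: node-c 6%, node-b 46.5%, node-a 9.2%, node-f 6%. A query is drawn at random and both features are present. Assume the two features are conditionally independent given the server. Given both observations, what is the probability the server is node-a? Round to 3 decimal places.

0.022

Compute prior × likelihood for every hypothesis:
  node-c: 0.55 × 0.48 × 0.06 = 0.01584
  node-b: 0.29 × 0.21 × 0.465 = 0.0283185
  node-a: 0.1 × 0.11 × 0.092 = 0.001012
  node-f: 0.06 × 0.26 × 0.06 = 0.000936
Sum = 0.0461065.
P(node-a | evidence) = 0.001012 / 0.0461065 ≈ 0.022.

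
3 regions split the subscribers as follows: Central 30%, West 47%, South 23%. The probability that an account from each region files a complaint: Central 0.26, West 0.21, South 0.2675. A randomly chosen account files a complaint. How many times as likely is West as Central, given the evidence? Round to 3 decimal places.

1.265

Compute prior × likelihood for every hypothesis:
  Central: 0.3 × 0.26 = 0.078
  West: 0.47 × 0.21 = 0.0987
  South: 0.23 × 0.2675 = 0.061525
Sum = 0.238225.
The ratio is 0.0987 / 0.078 (the normalizer cancels) = 1.265.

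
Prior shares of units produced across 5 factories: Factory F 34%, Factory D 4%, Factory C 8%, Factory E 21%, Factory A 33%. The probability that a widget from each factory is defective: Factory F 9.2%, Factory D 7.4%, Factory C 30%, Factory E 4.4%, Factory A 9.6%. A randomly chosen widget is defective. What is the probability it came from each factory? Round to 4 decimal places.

Factory F 0.3154, Factory D 0.0299, Factory C 0.2420, Factory E 0.0932, Factory A 0.3195

Compute prior × likelihood for every hypothesis:
  Factory F: 0.34 × 0.092 = 0.03128
  Factory D: 0.04 × 0.074 = 0.00296
  Factory C: 0.08 × 0.3 = 0.024
  Factory E: 0.21 × 0.044 = 0.00924
  Factory A: 0.33 × 0.096 = 0.03168
Normalizing constant = 0.09916.
P(Factory F | defective) = 0.03128/0.09916 ≈ 0.3154
P(Factory D | defective) = 0.00296/0.09916 ≈ 0.0299
P(Factory C | defective) = 0.024/0.09916 ≈ 0.2420
P(Factory E | defective) = 0.00924/0.09916 ≈ 0.0932
P(Factory A | defective) = 0.03168/0.09916 ≈ 0.3195
(Check: 0.3154+0.0299+0.2420+0.0932+0.3195 = 1.0000.)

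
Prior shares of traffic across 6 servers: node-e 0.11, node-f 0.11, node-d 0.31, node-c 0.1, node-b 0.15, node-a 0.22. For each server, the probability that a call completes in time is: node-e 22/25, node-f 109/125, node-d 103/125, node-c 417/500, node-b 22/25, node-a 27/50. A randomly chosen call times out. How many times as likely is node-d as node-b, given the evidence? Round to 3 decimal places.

Taking complements, P(timeout | each) = node-e 0.12, node-f 0.128, node-d 0.176, node-c 0.166, node-b 0.12, node-a 0.46.
Unnormalized posteriors (prior × likelihood):
  node-e: 0.11 × 0.12 = 0.0132
  node-f: 0.11 × 0.128 = 0.01408
  node-d: 0.31 × 0.176 = 0.05456
  node-c: 0.1 × 0.166 = 0.0166
  node-b: 0.15 × 0.12 = 0.018
  node-a: 0.22 × 0.46 = 0.1012
Total = 0.21764.
The ratio is 0.05456 / 0.018 (the normalizer cancels) = 3.031.

3.031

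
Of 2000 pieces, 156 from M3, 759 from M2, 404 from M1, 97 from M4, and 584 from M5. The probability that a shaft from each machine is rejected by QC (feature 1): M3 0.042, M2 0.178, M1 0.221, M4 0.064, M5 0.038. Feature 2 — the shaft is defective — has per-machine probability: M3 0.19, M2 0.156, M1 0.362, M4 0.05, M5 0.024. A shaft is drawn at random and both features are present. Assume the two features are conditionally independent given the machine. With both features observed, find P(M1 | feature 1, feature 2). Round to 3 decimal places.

0.583

By Bayes' rule, posterior ∝ prior × likelihood:
  M3: 0.078 × 0.042 × 0.19 = 0.00062244
  M2: 0.3795 × 0.178 × 0.156 = 0.010537956
  M1: 0.202 × 0.221 × 0.362 = 0.016160404
  M4: 0.0485 × 0.064 × 0.05 = 0.0001552
  M5: 0.292 × 0.038 × 0.024 = 0.000266304
Sum = 0.027742304.
P(M1 | evidence) = 0.016160404 / 0.027742304 ≈ 0.583.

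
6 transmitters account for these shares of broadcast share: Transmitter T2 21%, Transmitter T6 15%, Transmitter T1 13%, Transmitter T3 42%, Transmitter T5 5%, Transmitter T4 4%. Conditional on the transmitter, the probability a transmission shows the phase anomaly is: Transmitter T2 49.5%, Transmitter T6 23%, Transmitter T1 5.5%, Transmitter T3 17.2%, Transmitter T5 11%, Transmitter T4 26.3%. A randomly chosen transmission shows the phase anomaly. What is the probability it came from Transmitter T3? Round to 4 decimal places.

By Bayes' rule, posterior ∝ prior × likelihood:
  Transmitter T2: 0.21 × 0.495 = 0.10395
  Transmitter T6: 0.15 × 0.23 = 0.0345
  Transmitter T1: 0.13 × 0.055 = 0.00715
  Transmitter T3: 0.42 × 0.172 = 0.07224
  Transmitter T5: 0.05 × 0.11 = 0.0055
  Transmitter T4: 0.04 × 0.263 = 0.01052
Normalizing constant = 0.23386.
P(Transmitter T3 | evidence) = 0.07224 / 0.23386 ≈ 0.3089.

0.3089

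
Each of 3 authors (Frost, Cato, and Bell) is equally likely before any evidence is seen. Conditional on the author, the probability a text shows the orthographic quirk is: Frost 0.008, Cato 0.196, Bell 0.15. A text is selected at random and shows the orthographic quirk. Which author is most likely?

Cato

With a uniform prior (1/3 each), posterior ∝ likelihood:
  Frost: 0.008
  Cato: 0.196
  Bell: 0.15
Sum = 0.354.
Largest term belongs to Cato, so Cato is most probable.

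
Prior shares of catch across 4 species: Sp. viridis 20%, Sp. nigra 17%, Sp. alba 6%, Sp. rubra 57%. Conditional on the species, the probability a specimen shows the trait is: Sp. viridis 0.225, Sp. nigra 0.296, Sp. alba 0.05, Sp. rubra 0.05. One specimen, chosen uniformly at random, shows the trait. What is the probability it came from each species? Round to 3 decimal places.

Sp. viridis 0.355, Sp. nigra 0.397, Sp. alba 0.024, Sp. rubra 0.225

By Bayes' rule, posterior ∝ prior × likelihood:
  Sp. viridis: 0.2 × 0.225 = 0.045
  Sp. nigra: 0.17 × 0.296 = 0.05032
  Sp. alba: 0.06 × 0.05 = 0.003
  Sp. rubra: 0.57 × 0.05 = 0.0285
Total = 0.12682.
P(Sp. viridis | trait) = 0.045/0.12682 ≈ 0.355
P(Sp. nigra | trait) = 0.05032/0.12682 ≈ 0.397
P(Sp. alba | trait) = 0.003/0.12682 ≈ 0.024
P(Sp. rubra | trait) = 0.0285/0.12682 ≈ 0.225
(Check: 0.355+0.397+0.024+0.225 = 1.001.)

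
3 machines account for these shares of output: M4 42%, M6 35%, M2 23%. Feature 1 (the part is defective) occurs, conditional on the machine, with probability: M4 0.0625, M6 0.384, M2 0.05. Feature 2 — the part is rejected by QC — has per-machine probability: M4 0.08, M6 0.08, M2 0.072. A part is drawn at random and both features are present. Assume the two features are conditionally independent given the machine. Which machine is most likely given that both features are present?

M6

Compute prior × likelihood for every hypothesis:
  M4: 0.42 × 0.0625 × 0.08 = 0.0021
  M6: 0.35 × 0.384 × 0.08 = 0.010752
  M2: 0.23 × 0.05 × 0.072 = 0.000828
Normalizing constant = 0.01368.
Largest term belongs to M6, so M6 is most probable.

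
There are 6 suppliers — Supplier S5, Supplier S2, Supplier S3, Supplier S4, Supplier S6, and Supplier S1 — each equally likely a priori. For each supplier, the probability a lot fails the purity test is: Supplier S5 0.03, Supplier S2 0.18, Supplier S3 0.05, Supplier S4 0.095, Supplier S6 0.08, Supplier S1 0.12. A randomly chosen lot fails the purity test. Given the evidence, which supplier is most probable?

With a uniform prior (1/6 each), posterior ∝ likelihood:
  Supplier S5: 0.03
  Supplier S2: 0.18
  Supplier S3: 0.05
  Supplier S4: 0.095
  Supplier S6: 0.08
  Supplier S1: 0.12
Normalizing constant = 0.555.
Largest term belongs to Supplier S2, so Supplier S2 is most probable.

Supplier S2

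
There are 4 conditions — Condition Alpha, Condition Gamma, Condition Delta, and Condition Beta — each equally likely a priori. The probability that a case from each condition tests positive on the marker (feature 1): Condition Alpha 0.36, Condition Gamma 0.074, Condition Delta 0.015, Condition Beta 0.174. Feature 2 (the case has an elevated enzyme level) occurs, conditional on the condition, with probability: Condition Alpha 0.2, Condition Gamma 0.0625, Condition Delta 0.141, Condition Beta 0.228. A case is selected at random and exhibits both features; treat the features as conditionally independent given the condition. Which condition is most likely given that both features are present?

Condition Alpha

Since the prior is uniform, the posterior is proportional to the likelihood:
  Condition Alpha: 0.36 × 0.2 = 0.072
  Condition Gamma: 0.074 × 0.0625 = 0.004625
  Condition Delta: 0.015 × 0.141 = 0.002115
  Condition Beta: 0.174 × 0.228 = 0.039672
Total = 0.118412.
Largest term belongs to Condition Alpha, so Condition Alpha is most probable.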